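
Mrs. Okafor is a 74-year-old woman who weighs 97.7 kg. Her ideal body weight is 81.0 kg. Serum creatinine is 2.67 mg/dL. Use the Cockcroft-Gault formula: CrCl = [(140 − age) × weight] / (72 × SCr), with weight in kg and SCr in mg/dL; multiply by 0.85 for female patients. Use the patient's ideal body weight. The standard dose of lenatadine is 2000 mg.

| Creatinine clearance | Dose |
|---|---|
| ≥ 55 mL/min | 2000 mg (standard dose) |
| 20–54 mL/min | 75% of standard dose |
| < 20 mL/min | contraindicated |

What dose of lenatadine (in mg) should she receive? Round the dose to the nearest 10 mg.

CrCl = (140 − 74) × 81 / (72 × 2.67) × 0.85 = 5346.0 / 192.24 × 0.85 ≈ 23.6 mL/min
CrCl ≈ 24 mL/min → bracket 20–54 mL/min.
75% of 2000 mg = 1500 mg

1500 mg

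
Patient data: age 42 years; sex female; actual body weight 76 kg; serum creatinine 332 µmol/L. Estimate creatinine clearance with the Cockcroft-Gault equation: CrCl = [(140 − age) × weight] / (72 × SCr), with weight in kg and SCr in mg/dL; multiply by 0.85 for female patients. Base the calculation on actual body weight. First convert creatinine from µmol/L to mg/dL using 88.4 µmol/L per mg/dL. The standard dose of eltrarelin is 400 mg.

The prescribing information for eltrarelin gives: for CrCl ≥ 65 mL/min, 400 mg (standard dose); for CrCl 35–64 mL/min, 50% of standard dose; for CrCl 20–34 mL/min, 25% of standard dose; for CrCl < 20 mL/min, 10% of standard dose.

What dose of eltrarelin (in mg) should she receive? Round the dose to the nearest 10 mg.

SCr = 332 / 88.4 = 3.756 mg/dL
CrCl = (140 − 42) × 76 / (72 × 3.756) × 0.85 = 7448.0 / 270.43 × 0.85 ≈ 23.4 mL/min
CrCl ≈ 23 mL/min → bracket 20–34 mL/min.
25% of 400 mg = 100 mg

100 mg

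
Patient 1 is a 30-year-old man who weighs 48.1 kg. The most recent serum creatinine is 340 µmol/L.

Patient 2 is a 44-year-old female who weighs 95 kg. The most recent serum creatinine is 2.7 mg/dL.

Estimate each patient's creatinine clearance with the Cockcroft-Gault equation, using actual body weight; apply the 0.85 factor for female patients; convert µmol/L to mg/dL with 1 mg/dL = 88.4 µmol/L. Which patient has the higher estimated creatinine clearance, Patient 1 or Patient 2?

Patient 2

Patient 1: SCr = 340 / 88.4 = 3.846 mg/dL
Patient 1: CrCl = (140 − 30) × 48.1 / (72 × 3.846) = 5291.0 / 276.91 ≈ 19.1 mL/min
Patient 2: CrCl = (140 − 44) × 95 / (72 × 2.7) × 0.85 = 9120.0 / 194.40 × 0.85 ≈ 39.9 mL/min
19.1 vs 39.9 mL/min → Patient 2 is higher.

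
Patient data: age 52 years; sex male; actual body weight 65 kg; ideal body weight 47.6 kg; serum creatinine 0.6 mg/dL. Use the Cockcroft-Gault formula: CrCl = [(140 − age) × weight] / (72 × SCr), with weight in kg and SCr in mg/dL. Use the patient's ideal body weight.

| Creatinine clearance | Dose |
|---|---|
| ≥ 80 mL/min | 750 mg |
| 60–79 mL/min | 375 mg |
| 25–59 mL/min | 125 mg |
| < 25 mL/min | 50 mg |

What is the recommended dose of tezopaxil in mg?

750 mg

CrCl = (140 − 52) × 47.6 / (72 × 0.6) = 4188.8 / 43.20 ≈ 97.0 mL/min
CrCl ≈ 97 mL/min → bracket ≥ 80 mL/min.
Dose for this bracket: 750 mg.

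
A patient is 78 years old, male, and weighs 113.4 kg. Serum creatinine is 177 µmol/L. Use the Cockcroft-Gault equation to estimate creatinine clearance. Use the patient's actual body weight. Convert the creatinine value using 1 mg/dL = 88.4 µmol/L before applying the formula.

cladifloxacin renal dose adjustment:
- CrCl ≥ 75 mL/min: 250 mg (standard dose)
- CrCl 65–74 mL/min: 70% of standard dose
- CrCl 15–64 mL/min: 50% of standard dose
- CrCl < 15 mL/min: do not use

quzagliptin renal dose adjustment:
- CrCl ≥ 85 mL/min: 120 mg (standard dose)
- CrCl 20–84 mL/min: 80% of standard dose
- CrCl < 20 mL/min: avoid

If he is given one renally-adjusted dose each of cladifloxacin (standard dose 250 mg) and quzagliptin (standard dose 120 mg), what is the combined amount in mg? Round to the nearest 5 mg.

SCr = 177 / 88.4 = 2.002 mg/dL
CrCl = (140 − 78) × 113.4 / (72 × 2.002) = 7030.8 / 144.14 ≈ 48.8 mL/min
CrCl ≈ 49 mL/min.
cladifloxacin: 15–64 mL/min → 50% of 250 mg = 125 mg.
quzagliptin: 20–84 mL/min → 80% of 120 mg = 96 mg.
Total = 125 + 96 = 221 mg.

220 mg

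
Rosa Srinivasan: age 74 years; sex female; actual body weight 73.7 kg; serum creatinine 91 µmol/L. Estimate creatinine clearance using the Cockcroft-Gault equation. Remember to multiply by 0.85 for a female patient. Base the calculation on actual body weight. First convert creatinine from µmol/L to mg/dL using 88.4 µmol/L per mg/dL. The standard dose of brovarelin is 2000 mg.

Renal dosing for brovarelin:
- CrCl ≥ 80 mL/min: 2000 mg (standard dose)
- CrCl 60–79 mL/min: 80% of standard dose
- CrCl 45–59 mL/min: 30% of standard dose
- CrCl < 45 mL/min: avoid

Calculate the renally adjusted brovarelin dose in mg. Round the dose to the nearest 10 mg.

SCr = 91 / 88.4 = 1.029 mg/dL
CrCl = (140 − 74) × 73.7 / (72 × 1.029) × 0.85 = 4864.2 / 74.09 × 0.85 ≈ 55.8 mL/min
CrCl ≈ 56 mL/min → bracket 45–59 mL/min.
30% of 2000 mg = 600 mg

600 mg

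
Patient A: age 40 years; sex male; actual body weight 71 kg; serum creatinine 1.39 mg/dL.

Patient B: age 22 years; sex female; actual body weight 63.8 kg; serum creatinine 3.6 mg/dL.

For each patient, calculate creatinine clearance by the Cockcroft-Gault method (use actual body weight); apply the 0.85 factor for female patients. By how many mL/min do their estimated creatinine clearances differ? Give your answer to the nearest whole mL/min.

46 mL/min

Patient A: CrCl = (140 − 40) × 71 / (72 × 1.39) = 7100.0 / 100.08 ≈ 70.9 mL/min
Patient B: CrCl = (140 − 22) × 63.8 / (72 × 3.6) × 0.85 = 7528.4 / 259.20 × 0.85 ≈ 24.7 mL/min
|70.9 − 24.7| = 46.2 mL/min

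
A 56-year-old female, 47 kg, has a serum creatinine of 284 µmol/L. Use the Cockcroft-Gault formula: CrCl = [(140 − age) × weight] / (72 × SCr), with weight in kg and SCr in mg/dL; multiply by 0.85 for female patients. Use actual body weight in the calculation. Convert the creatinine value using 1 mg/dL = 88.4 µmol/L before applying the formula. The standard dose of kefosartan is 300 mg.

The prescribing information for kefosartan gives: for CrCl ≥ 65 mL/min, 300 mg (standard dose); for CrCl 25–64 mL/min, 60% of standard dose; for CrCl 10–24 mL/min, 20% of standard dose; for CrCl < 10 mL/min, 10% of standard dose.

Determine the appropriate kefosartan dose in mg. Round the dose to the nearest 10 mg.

SCr = 284 / 88.4 = 3.213 mg/dL
CrCl = (140 − 56) × 47 / (72 × 3.213) × 0.85 = 3948.0 / 231.34 × 0.85 ≈ 14.5 mL/min
CrCl ≈ 15 mL/min → bracket 10–24 mL/min.
20% of 300 mg = 60 mg

60 mg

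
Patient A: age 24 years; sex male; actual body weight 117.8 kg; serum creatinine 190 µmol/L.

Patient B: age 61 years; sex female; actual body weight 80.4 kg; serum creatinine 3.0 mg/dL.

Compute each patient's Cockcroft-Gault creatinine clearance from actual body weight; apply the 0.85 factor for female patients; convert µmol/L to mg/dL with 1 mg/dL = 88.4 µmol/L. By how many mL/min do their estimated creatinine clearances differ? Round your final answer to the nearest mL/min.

Patient A: SCr = 190 / 88.4 = 2.149 mg/dL
Patient A: CrCl = (140 − 24) × 117.8 / (72 × 2.149) = 13664.8 / 154.73 ≈ 88.3 mL/min
Patient B: CrCl = (140 − 61) × 80.4 / (72 × 3) × 0.85 = 6351.6 / 216.00 × 0.85 ≈ 25.0 mL/min
|88.3 − 25.0| = 63.3 mL/min

63 mL/min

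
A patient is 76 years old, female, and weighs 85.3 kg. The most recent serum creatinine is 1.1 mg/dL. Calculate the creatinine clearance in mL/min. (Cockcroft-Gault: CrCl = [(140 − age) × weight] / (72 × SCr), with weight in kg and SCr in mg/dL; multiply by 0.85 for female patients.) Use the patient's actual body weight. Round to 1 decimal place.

58.6 mL/min

CrCl = (140 − 76) × 85.3 / (72 × 1.1) × 0.85 = 5459.2 / 79.20 × 0.85 ≈ 58.6 mL/min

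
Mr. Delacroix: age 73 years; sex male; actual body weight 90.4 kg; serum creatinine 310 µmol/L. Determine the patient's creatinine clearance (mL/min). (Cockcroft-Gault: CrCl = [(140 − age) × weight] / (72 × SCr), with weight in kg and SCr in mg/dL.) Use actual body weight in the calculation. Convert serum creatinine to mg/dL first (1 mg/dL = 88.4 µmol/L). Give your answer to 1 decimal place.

24.0 mL/min

SCr = 310 / 88.4 = 3.507 mg/dL
CrCl = (140 − 73) × 90.4 / (72 × 3.507) = 6056.8 / 252.50 ≈ 24.0 mL/min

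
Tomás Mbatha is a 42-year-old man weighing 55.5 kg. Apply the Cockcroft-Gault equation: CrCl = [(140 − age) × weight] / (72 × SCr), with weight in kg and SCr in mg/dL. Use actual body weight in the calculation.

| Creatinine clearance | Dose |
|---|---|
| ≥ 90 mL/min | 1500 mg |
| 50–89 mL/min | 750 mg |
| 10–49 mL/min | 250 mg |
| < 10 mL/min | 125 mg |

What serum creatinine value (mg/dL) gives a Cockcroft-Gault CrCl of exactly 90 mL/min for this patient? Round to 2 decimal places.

Standard dose requires CrCl ≥ 90 mL/min.
Set (140 − 42) × 55.5 / (72 × SCr) = 90
SCr = (140 − 42) × 55.5 / (72 × 90) = 0.839 mg/dL

0.84 mg/dL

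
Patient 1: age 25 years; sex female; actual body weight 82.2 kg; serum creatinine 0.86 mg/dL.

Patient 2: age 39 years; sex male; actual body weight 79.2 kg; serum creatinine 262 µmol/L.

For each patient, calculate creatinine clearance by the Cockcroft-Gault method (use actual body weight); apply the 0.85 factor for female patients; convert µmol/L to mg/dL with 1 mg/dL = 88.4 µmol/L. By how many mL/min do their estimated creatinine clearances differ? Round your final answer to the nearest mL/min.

Patient 1: CrCl = (140 − 25) × 82.2 / (72 × 0.86) × 0.85 = 9453.0 / 61.92 × 0.85 ≈ 129.8 mL/min
Patient 2: SCr = 262 / 88.4 = 2.964 mg/dL
Patient 2: CrCl = (140 − 39) × 79.2 / (72 × 2.964) = 7999.2 / 213.41 ≈ 37.5 mL/min
|129.8 − 37.5| = 92.3 mL/min

92 mL/min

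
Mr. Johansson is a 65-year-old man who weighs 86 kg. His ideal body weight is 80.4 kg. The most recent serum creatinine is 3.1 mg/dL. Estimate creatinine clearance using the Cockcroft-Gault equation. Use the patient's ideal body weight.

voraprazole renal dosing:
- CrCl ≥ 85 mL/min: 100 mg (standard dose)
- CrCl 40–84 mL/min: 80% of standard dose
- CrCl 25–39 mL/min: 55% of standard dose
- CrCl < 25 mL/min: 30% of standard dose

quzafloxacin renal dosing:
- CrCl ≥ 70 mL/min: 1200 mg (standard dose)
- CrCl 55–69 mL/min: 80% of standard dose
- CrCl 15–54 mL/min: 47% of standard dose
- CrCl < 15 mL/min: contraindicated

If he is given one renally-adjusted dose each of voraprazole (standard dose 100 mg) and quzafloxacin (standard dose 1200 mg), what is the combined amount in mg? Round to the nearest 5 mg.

620 mg

CrCl = (140 − 65) × 80.4 / (72 × 3.1) = 6030.0 / 223.20 ≈ 27.0 mL/min
CrCl ≈ 27 mL/min.
voraprazole: 25–39 mL/min → 55% of 100 mg = 55 mg.
quzafloxacin: 15–54 mL/min → 47% of 1200 mg = 564 mg.
Total = 55 + 564 = 619 mg.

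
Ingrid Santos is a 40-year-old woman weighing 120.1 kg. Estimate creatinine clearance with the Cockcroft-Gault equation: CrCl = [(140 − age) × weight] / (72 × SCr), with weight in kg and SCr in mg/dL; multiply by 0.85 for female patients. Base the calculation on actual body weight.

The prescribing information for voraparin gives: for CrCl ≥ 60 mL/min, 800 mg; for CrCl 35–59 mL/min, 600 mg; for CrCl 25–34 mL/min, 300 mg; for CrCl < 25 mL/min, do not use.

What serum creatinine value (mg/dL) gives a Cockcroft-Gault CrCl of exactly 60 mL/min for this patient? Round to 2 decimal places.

2.36 mg/dL

Standard dose requires CrCl ≥ 60 mL/min.
Set (140 − 40) × 120.1 × 0.85 / (72 × SCr) = 60
SCr = (140 − 40) × 120.1 × 0.85 / (72 × 60) = 2.363 mg/dL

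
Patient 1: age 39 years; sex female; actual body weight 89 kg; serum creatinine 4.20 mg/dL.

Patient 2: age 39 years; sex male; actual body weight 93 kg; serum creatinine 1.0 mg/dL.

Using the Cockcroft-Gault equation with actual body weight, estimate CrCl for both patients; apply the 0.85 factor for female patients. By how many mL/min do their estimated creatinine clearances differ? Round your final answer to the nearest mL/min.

Patient 1: CrCl = (140 − 39) × 89 / (72 × 4.2) × 0.85 = 8989.0 / 302.40 × 0.85 ≈ 25.3 mL/min
Patient 2: CrCl = (140 − 39) × 93 / (72 × 1) = 9393.0 / 72.00 ≈ 130.5 mL/min
|25.3 − 130.5| = 105.2 mL/min

105 mL/min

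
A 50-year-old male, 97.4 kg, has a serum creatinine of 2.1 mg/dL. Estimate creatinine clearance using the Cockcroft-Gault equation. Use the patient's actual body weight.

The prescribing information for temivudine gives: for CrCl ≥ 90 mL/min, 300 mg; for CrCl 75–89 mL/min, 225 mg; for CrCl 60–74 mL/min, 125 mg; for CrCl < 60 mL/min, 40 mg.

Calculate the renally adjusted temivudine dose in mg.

CrCl = (140 − 50) × 97.4 / (72 × 2.1) = 8766.0 / 151.20 ≈ 58.0 mL/min
CrCl ≈ 58 mL/min → bracket < 60 mL/min.
Dose for this bracket: 40 mg.

40 mg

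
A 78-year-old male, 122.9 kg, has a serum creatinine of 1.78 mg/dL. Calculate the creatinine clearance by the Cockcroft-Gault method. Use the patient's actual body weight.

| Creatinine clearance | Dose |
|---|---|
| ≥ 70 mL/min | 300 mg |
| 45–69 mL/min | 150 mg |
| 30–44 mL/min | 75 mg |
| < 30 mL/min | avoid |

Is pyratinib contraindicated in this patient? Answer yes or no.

no

CrCl = (140 − 78) × 122.9 / (72 × 1.78) = 7619.8 / 128.16 ≈ 59.5 mL/min
CrCl ≈ 59 mL/min, which is ≥ 30 mL/min.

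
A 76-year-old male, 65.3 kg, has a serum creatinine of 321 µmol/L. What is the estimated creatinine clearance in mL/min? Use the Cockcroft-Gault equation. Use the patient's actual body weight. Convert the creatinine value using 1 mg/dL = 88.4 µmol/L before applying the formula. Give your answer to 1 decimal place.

16.0 mL/min

SCr = 321 / 88.4 = 3.631 mg/dL
CrCl = (140 − 76) × 65.3 / (72 × 3.631) = 4179.2 / 261.43 ≈ 16.0 mL/min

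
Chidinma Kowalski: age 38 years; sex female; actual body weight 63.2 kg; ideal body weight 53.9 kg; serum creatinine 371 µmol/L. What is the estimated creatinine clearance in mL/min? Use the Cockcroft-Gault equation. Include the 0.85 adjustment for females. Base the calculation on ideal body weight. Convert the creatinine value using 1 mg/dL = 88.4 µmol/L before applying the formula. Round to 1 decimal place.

SCr = 371 / 88.4 = 4.197 mg/dL
CrCl = (140 − 38) × 53.9 / (72 × 4.197) × 0.85 = 5497.8 / 302.18 × 0.85 ≈ 15.5 mL/min

15.5 mL/min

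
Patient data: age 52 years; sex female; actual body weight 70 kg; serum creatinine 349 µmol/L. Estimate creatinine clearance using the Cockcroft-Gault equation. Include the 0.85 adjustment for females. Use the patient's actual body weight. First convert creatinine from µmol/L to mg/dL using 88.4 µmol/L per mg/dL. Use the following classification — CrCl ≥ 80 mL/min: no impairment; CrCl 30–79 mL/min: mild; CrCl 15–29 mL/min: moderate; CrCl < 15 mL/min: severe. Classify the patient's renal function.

SCr = 349 / 88.4 = 3.948 mg/dL
CrCl = (140 − 52) × 70 / (72 × 3.948) × 0.85 = 6160.0 / 284.26 × 0.85 ≈ 18.4 mL/min
18 mL/min falls in the 'moderate' range.

moderate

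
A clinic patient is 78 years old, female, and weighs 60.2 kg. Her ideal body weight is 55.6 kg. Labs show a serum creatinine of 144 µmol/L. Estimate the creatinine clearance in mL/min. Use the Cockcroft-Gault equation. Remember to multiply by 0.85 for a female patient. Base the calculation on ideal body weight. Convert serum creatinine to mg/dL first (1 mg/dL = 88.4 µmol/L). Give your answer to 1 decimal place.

25.0 mL/min

SCr = 144 / 88.4 = 1.629 mg/dL
CrCl = (140 − 78) × 55.6 / (72 × 1.629) × 0.85 = 3447.2 / 117.29 × 0.85 ≈ 25.0 mL/min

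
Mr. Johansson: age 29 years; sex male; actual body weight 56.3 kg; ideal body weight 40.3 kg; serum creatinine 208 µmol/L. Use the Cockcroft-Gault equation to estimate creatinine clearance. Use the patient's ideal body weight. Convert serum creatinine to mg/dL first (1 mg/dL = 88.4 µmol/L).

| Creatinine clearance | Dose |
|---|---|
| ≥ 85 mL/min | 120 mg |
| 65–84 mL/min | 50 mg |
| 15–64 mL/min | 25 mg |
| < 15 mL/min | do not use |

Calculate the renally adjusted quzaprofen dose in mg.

SCr = 208 / 88.4 = 2.353 mg/dL
CrCl = (140 − 29) × 40.3 / (72 × 2.353) = 4473.3 / 169.42 ≈ 26.4 mL/min
CrCl ≈ 26 mL/min → bracket 15–64 mL/min.
Dose for this bracket: 25 mg.

25 mg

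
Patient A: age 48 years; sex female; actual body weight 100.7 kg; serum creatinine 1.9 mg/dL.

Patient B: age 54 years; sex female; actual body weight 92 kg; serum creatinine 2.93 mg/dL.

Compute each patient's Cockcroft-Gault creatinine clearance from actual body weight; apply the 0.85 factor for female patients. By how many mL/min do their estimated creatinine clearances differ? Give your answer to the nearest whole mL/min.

Patient A: CrCl = (140 − 48) × 100.7 / (72 × 1.9) × 0.85 = 9264.4 / 136.80 × 0.85 ≈ 57.6 mL/min
Patient B: CrCl = (140 − 54) × 92 / (72 × 2.93) × 0.85 = 7912.0 / 210.96 × 0.85 ≈ 31.9 mL/min
|57.6 − 31.9| = 25.7 mL/min

26 mL/min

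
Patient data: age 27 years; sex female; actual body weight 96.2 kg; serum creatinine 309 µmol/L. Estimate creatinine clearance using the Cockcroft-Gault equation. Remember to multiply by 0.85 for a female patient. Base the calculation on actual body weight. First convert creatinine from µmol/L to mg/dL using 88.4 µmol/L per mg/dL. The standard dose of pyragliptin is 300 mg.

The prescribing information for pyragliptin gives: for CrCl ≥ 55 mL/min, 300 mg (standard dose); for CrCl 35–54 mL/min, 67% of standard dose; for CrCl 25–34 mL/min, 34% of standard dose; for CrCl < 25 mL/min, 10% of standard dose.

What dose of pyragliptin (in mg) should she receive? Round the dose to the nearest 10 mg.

200 mg

SCr = 309 / 88.4 = 3.495 mg/dL
CrCl = (140 − 27) × 96.2 / (72 × 3.495) × 0.85 = 10870.6 / 251.64 × 0.85 ≈ 36.7 mL/min
CrCl ≈ 37 mL/min → bracket 35–54 mL/min.
67% of 300 mg = 201 mg → 200 mg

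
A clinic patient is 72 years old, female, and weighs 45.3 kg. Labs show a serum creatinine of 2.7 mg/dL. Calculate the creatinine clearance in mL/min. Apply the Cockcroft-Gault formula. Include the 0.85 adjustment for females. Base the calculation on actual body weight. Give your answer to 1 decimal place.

CrCl = (140 − 72) × 45.3 / (72 × 2.7) × 0.85 = 3080.4 / 194.40 × 0.85 ≈ 13.5 mL/min

13.5 mL/min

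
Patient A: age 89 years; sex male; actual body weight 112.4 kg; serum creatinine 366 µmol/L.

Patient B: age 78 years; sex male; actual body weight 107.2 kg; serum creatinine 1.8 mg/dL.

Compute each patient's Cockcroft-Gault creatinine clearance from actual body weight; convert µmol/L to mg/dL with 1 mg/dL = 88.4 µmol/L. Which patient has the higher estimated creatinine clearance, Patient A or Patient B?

Patient B

Patient A: SCr = 366 / 88.4 = 4.14 mg/dL
Patient A: CrCl = (140 − 89) × 112.4 / (72 × 4.14) = 5732.4 / 298.08 ≈ 19.2 mL/min
Patient B: CrCl = (140 − 78) × 107.2 / (72 × 1.8) = 6646.4 / 129.60 ≈ 51.3 mL/min
19.2 vs 51.3 mL/min → Patient B is higher.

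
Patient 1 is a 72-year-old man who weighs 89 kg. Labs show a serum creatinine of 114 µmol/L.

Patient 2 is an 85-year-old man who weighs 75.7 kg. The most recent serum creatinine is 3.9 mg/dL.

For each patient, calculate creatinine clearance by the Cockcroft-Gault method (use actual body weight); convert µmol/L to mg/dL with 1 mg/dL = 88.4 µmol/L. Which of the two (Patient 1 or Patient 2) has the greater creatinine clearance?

Patient 1

Patient 1: SCr = 114 / 88.4 = 1.29 mg/dL
Patient 1: CrCl = (140 − 72) × 89 / (72 × 1.29) = 6052.0 / 92.88 ≈ 65.2 mL/min
Patient 2: CrCl = (140 − 85) × 75.7 / (72 × 3.9) = 4163.5 / 280.80 ≈ 14.8 mL/min
65.2 vs 14.8 mL/min → Patient 1 is higher.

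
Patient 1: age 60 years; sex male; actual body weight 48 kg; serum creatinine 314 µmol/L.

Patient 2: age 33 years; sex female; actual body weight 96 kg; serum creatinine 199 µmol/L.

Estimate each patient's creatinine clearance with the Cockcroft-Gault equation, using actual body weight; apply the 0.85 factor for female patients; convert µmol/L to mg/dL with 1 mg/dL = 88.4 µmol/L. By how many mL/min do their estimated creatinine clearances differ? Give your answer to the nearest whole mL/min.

39 mL/min

Patient 1: SCr = 314 / 88.4 = 3.552 mg/dL
Patient 1: CrCl = (140 − 60) × 48 / (72 × 3.552) = 3840.0 / 255.74 ≈ 15.0 mL/min
Patient 2: SCr = 199 / 88.4 = 2.251 mg/dL
Patient 2: CrCl = (140 − 33) × 96 / (72 × 2.251) × 0.85 = 10272.0 / 162.07 × 0.85 ≈ 53.9 mL/min
|15.0 − 53.9| = 38.9 mL/min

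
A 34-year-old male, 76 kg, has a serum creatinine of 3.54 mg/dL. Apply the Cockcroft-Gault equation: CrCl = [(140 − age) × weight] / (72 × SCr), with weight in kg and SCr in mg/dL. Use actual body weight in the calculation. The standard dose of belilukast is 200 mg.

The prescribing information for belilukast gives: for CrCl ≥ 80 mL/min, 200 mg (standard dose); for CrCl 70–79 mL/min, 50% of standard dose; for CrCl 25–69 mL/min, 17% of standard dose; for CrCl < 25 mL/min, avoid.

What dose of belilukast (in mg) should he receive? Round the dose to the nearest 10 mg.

30 mg

CrCl = (140 − 34) × 76 / (72 × 3.54) = 8056.0 / 254.88 ≈ 31.6 mL/min
CrCl ≈ 32 mL/min → bracket 25–69 mL/min.
17% of 200 mg = 34 mg → 30 mg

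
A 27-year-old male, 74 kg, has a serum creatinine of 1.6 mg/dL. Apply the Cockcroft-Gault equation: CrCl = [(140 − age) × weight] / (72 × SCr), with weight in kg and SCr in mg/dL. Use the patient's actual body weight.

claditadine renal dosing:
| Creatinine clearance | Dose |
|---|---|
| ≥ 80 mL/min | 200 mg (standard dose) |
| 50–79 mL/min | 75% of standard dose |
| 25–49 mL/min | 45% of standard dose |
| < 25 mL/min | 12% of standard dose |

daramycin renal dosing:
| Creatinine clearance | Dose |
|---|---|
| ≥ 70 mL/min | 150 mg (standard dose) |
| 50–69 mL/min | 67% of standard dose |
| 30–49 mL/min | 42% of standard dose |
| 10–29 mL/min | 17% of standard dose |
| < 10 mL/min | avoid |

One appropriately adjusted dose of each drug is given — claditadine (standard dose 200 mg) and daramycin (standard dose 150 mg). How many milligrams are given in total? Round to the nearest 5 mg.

CrCl = (140 − 27) × 74 / (72 × 1.6) = 8362.0 / 115.20 ≈ 72.6 mL/min
CrCl ≈ 73 mL/min.
claditadine: 50–79 mL/min → 75% of 200 mg = 150 mg.
daramycin: ≥ 70 mL/min → 100% of 150 mg = 150 mg.
Total = 150 + 150 = 300 mg.

300 mg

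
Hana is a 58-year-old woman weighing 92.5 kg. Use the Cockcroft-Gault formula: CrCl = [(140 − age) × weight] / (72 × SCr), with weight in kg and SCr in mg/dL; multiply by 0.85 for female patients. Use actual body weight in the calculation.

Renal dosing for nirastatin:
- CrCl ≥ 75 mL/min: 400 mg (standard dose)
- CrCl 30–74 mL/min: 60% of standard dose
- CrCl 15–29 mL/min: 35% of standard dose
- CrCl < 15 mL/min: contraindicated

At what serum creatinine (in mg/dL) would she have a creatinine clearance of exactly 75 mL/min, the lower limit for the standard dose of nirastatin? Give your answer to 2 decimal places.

Standard dose requires CrCl ≥ 75 mL/min.
Set (140 − 58) × 92.5 × 0.85 / (72 × SCr) = 75
SCr = (140 − 58) × 92.5 × 0.85 / (72 × 75) = 1.194 mg/dL

1.19 mg/dL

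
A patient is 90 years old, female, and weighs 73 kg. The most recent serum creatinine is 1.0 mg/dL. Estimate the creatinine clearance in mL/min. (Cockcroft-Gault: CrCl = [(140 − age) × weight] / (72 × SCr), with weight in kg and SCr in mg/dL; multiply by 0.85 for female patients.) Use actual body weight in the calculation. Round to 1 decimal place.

43.1 mL/min

CrCl = (140 − 90) × 73 / (72 × 1) × 0.85 = 3650.0 / 72.00 × 0.85 ≈ 43.1 mL/min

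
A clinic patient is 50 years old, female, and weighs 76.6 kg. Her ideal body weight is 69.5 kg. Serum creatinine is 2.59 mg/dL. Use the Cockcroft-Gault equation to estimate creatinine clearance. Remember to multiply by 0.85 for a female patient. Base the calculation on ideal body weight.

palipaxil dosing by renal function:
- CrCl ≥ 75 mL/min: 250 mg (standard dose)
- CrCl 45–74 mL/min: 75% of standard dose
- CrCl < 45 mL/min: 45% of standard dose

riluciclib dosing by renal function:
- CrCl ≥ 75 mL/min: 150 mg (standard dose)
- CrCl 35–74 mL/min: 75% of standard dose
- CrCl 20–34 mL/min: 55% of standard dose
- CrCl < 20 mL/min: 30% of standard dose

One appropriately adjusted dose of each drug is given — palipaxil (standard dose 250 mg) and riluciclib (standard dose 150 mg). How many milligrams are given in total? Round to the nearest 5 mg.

CrCl = (140 − 50) × 69.5 / (72 × 2.59) × 0.85 = 6255.0 / 186.48 × 0.85 ≈ 28.5 mL/min
CrCl ≈ 29 mL/min.
palipaxil: < 45 mL/min → 45% of 250 mg = 112.5 mg.
riluciclib: 20–34 mL/min → 55% of 150 mg = 82.5 mg.
Total = 112.5 + 82.5 = 195 mg.

195 mg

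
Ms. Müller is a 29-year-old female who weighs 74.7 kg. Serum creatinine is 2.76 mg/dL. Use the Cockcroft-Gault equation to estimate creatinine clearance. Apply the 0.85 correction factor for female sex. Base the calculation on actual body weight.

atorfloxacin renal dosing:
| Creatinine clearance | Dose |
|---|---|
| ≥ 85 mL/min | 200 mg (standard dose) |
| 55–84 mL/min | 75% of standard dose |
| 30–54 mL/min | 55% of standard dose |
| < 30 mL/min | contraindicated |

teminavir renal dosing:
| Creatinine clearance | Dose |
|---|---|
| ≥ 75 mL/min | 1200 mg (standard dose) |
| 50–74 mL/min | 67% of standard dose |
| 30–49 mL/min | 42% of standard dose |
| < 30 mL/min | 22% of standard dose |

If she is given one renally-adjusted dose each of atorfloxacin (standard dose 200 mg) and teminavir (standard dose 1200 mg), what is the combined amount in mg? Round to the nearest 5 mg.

615 mg

CrCl = (140 − 29) × 74.7 / (72 × 2.76) × 0.85 = 8291.7 / 198.72 × 0.85 ≈ 35.5 mL/min
CrCl ≈ 35 mL/min.
atorfloxacin: 30–54 mL/min → 55% of 200 mg = 110 mg.
teminavir: 30–49 mL/min → 42% of 1200 mg = 504 mg.
Total = 110 + 504 = 614 mg.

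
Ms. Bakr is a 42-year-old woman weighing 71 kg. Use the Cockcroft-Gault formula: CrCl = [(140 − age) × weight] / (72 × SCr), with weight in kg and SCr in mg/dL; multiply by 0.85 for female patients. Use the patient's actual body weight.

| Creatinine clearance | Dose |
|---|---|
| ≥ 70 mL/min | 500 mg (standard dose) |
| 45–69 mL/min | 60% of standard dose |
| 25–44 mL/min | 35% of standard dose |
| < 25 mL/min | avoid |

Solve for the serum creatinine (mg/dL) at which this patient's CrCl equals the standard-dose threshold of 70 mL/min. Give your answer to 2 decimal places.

1.17 mg/dL

Standard dose requires CrCl ≥ 70 mL/min.
Set (140 − 42) × 71 × 0.85 / (72 × SCr) = 70
SCr = (140 − 42) × 71 × 0.85 / (72 × 70) = 1.173 mg/dL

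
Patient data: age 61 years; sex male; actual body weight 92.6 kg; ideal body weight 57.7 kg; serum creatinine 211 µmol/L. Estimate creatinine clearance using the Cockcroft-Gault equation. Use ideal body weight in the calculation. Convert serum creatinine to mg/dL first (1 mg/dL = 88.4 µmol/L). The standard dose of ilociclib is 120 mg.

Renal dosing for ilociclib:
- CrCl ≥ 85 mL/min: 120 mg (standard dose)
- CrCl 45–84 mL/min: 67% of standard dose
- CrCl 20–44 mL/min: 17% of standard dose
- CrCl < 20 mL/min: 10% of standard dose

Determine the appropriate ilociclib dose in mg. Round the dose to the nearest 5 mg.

SCr = 211 / 88.4 = 2.387 mg/dL
CrCl = (140 − 61) × 57.7 / (72 × 2.387) = 4558.3 / 171.86 ≈ 26.5 mL/min
CrCl ≈ 27 mL/min → bracket 20–44 mL/min.
17% of 120 mg = 20.4 mg → 20 mg

20 mg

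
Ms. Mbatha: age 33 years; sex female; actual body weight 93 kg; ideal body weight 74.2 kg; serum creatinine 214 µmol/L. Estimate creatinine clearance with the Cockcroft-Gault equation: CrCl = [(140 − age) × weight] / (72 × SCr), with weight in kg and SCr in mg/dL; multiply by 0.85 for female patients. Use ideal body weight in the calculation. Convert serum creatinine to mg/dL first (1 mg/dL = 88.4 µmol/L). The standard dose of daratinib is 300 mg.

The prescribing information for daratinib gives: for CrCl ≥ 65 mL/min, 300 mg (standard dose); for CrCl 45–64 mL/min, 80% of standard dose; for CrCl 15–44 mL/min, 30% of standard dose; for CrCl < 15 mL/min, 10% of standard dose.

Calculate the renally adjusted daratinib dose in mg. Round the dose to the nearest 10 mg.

SCr = 214 / 88.4 = 2.421 mg/dL
CrCl = (140 − 33) × 74.2 / (72 × 2.421) × 0.85 = 7939.4 / 174.31 × 0.85 ≈ 38.7 mL/min
CrCl ≈ 39 mL/min → bracket 15–44 mL/min.
30% of 300 mg = 90 mg

90 mg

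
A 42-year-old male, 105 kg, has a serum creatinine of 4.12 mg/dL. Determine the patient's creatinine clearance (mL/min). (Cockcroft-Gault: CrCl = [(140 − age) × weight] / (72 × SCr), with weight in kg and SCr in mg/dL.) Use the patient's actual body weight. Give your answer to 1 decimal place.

34.7 mL/min

CrCl = (140 − 42) × 105 / (72 × 4.12) = 10290.0 / 296.64 ≈ 34.7 mL/min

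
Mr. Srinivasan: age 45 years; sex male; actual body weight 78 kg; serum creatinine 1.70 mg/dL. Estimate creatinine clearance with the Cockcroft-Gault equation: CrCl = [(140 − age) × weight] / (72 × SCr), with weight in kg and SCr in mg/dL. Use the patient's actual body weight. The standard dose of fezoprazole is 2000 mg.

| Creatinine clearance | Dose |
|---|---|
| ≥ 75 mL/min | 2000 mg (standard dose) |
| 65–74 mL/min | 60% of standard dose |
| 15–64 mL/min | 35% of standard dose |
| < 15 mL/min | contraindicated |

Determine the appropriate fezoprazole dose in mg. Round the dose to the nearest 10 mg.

CrCl = (140 − 45) × 78 / (72 × 1.7) = 7410.0 / 122.40 ≈ 60.5 mL/min
CrCl ≈ 61 mL/min → bracket 15–64 mL/min.
35% of 2000 mg = 700 mg

700 mg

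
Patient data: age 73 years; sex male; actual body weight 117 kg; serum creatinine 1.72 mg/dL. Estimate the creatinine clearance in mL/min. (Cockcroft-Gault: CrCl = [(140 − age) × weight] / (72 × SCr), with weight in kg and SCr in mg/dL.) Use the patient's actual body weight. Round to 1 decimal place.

CrCl = (140 − 73) × 117 / (72 × 1.72) = 7839.0 / 123.84 ≈ 63.3 mL/min

63.3 mL/min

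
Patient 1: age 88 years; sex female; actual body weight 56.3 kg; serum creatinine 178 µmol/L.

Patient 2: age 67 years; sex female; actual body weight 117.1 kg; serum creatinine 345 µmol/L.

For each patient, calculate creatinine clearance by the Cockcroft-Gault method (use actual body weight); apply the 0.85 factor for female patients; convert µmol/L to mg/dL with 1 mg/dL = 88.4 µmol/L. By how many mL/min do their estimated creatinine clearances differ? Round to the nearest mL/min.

Patient 1: SCr = 178 / 88.4 = 2.014 mg/dL
Patient 1: CrCl = (140 − 88) × 56.3 / (72 × 2.014) × 0.85 = 2927.6 / 145.01 × 0.85 ≈ 17.2 mL/min
Patient 2: SCr = 345 / 88.4 = 3.903 mg/dL
Patient 2: CrCl = (140 − 67) × 117.1 / (72 × 3.903) × 0.85 = 8548.3 / 281.02 × 0.85 ≈ 25.9 mL/min
|17.2 − 25.9| = 8.7 mL/min

9 mL/min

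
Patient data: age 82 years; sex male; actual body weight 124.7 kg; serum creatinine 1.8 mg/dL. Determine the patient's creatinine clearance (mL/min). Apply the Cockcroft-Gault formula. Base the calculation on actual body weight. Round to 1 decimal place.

CrCl = (140 − 82) × 124.7 / (72 × 1.8) = 7232.6 / 129.60 ≈ 55.8 mL/min

55.8 mL/min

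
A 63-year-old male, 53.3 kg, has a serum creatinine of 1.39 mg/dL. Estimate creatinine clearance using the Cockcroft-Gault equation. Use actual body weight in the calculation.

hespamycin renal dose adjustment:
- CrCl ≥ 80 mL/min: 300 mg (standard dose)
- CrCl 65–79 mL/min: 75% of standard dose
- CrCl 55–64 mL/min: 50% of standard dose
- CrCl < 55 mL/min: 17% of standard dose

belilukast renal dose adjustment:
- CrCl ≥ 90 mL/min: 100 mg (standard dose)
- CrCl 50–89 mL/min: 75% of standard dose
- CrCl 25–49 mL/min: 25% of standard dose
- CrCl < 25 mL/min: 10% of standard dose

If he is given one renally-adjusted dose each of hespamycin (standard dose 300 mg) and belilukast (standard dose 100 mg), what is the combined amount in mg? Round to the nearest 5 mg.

75 mg

CrCl = (140 − 63) × 53.3 / (72 × 1.39) = 4104.1 / 100.08 ≈ 41.0 mL/min
CrCl ≈ 41 mL/min.
hespamycin: < 55 mL/min → 17% of 300 mg = 51 mg.
belilukast: 25–49 mL/min → 25% of 100 mg = 25 mg.
Total = 51 + 25 = 76 mg.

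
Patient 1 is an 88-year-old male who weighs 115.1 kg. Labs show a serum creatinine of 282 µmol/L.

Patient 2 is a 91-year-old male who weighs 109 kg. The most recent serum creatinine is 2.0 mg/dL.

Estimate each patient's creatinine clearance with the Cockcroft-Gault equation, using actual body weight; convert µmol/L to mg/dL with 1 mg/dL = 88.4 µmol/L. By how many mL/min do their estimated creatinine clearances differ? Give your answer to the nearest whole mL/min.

11 mL/min

Patient 1: SCr = 282 / 88.4 = 3.19 mg/dL
Patient 1: CrCl = (140 − 88) × 115.1 / (72 × 3.19) = 5985.2 / 229.68 ≈ 26.1 mL/min
Patient 2: CrCl = (140 − 91) × 109 / (72 × 2) = 5341.0 / 144.00 ≈ 37.1 mL/min
|26.1 − 37.1| = 11.0 mL/min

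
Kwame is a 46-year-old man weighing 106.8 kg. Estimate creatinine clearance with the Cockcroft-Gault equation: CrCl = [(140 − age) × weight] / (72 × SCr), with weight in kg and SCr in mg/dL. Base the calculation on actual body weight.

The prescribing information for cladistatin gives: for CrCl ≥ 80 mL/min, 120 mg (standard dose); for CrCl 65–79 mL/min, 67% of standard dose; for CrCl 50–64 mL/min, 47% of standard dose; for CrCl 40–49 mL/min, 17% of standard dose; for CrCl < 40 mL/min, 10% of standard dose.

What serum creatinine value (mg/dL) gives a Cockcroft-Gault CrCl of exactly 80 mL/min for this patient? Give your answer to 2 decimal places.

1.74 mg/dL

Standard dose requires CrCl ≥ 80 mL/min.
Set (140 − 46) × 106.8 / (72 × SCr) = 80
SCr = (140 − 46) × 106.8 / (72 × 80) = 1.743 mg/dL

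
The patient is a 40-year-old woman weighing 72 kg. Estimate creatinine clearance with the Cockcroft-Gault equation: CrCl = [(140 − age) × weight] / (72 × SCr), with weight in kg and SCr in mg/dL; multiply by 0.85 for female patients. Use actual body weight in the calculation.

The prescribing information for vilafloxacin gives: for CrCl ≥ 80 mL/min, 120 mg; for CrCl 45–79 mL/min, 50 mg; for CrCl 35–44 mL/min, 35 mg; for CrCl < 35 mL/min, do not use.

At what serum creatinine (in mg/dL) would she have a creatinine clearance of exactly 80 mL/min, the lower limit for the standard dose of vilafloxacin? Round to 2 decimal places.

1.06 mg/dL

Standard dose requires CrCl ≥ 80 mL/min.
Set (140 − 40) × 72 × 0.85 / (72 × SCr) = 80
SCr = (140 − 40) × 72 × 0.85 / (72 × 80) = 1.062 mg/dL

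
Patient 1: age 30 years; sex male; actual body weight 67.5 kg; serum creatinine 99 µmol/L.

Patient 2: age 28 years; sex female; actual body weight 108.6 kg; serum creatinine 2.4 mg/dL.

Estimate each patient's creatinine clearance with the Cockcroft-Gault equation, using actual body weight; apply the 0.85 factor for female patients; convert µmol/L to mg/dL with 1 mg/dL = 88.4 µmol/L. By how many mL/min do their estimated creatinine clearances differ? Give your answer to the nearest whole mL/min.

32 mL/min

Patient 1: SCr = 99 / 88.4 = 1.12 mg/dL
Patient 1: CrCl = (140 − 30) × 67.5 / (72 × 1.12) = 7425.0 / 80.64 ≈ 92.1 mL/min
Patient 2: CrCl = (140 − 28) × 108.6 / (72 × 2.4) × 0.85 = 12163.2 / 172.80 × 0.85 ≈ 59.8 mL/min
|92.1 − 59.8| = 32.3 mL/min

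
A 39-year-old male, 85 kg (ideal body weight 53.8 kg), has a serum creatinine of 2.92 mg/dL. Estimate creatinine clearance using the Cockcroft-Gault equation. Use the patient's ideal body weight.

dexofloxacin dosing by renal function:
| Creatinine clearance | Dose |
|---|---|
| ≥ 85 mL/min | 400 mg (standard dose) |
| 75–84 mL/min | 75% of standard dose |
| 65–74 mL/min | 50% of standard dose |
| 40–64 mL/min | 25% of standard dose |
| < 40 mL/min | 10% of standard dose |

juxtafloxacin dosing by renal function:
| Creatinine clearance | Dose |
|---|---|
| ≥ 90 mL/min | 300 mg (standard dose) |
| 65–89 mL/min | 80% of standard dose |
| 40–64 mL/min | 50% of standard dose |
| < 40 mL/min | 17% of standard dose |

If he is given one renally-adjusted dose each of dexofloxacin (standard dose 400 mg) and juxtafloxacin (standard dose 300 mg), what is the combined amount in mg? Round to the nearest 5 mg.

90 mg

CrCl = (140 − 39) × 53.8 / (72 × 2.92) = 5433.8 / 210.24 ≈ 25.8 mL/min
CrCl ≈ 26 mL/min.
dexofloxacin: < 40 mL/min → 10% of 400 mg = 40 mg.
juxtafloxacin: < 40 mL/min → 17% of 300 mg = 51 mg.
Total = 40 + 51 = 91 mg.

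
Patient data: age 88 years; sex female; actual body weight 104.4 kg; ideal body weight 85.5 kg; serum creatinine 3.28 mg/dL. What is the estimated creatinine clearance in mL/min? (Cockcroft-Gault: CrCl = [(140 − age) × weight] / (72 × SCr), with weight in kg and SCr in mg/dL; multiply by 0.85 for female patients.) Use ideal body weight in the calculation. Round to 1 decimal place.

CrCl = (140 − 88) × 85.5 / (72 × 3.28) × 0.85 = 4446.0 / 236.16 × 0.85 ≈ 16.0 mL/min

16.0 mL/min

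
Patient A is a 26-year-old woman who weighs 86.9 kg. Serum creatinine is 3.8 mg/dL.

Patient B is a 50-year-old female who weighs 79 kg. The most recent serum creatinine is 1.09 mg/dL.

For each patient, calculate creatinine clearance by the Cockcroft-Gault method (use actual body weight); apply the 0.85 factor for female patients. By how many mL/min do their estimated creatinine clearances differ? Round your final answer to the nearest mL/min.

46 mL/min

Patient A: CrCl = (140 − 26) × 86.9 / (72 × 3.8) × 0.85 = 9906.6 / 273.60 × 0.85 ≈ 30.8 mL/min
Patient B: CrCl = (140 − 50) × 79 / (72 × 1.09) × 0.85 = 7110.0 / 78.48 × 0.85 ≈ 77.0 mL/min
|30.8 − 77.0| = 46.2 mL/min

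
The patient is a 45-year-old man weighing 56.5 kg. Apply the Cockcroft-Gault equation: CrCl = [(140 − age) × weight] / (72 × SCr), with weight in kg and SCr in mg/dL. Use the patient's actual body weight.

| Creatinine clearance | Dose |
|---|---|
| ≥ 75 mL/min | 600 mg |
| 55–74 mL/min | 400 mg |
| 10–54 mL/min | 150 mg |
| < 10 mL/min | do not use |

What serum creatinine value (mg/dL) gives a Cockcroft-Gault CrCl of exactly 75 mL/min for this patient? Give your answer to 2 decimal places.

Standard dose requires CrCl ≥ 75 mL/min.
Set (140 − 45) × 56.5 / (72 × SCr) = 75
SCr = (140 − 45) × 56.5 / (72 × 75) = 0.994 mg/dL

0.99 mg/dL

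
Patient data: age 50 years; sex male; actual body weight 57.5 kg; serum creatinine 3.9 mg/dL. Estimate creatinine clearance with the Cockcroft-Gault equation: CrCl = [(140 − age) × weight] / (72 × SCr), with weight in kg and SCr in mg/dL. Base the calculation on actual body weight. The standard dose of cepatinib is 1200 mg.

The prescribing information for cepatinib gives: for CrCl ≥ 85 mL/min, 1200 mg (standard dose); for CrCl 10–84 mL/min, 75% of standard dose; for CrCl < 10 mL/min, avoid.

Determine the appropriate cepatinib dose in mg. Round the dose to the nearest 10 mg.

900 mg

CrCl = (140 − 50) × 57.5 / (72 × 3.9) = 5175.0 / 280.80 ≈ 18.4 mL/min
CrCl ≈ 18 mL/min → bracket 10–84 mL/min.
75% of 1200 mg = 900 mg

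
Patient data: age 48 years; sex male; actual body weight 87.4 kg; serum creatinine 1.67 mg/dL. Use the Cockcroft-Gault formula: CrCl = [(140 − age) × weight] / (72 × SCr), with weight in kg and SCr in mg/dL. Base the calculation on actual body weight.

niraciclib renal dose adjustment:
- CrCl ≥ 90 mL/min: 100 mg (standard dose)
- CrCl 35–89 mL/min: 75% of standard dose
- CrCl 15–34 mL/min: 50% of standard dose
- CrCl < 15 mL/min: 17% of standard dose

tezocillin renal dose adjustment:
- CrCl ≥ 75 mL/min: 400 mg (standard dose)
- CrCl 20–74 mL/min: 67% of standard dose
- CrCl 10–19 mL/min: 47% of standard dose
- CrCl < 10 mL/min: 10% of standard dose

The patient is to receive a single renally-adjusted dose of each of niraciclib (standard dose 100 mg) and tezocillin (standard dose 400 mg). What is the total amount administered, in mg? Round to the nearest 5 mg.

CrCl = (140 − 48) × 87.4 / (72 × 1.67) = 8040.8 / 120.24 ≈ 66.9 mL/min
CrCl ≈ 67 mL/min.
niraciclib: 35–89 mL/min → 75% of 100 mg = 75 mg.
tezocillin: 20–74 mL/min → 67% of 400 mg = 268 mg.
Total = 75 + 268 = 343 mg.

345 mg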